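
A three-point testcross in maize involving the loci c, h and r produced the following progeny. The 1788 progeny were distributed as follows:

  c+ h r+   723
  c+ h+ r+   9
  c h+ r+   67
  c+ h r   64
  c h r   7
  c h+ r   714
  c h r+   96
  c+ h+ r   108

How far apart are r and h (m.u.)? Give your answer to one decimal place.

The two most frequent reciprocal classes, c h+ r and c+ h r+, are the parental types, so the F1 was c h+ r / c+ h r+.
The two rarest classes, c h r and c+ h+ r+, are the double crossovers. Comparing them with the parentals, only the h allele has switched, so h is the middle locus and the order is r – h – c.
Crossovers in the r–h interval produce the single-crossover classes c h+ r+ and c+ h r (67 + 64 = 131) plus the double crossovers (16).
RF(r–h) = (131 + 16) / 1788 = 147/1788 = 0.0822 → 8.2 m.u.

8.2 m.u.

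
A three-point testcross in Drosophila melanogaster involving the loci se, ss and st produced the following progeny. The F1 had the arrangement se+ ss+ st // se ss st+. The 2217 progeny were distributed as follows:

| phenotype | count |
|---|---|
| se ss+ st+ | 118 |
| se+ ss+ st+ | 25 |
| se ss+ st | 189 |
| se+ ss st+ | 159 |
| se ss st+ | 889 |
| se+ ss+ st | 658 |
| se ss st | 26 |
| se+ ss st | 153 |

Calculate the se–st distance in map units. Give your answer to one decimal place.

18.0 map units

The two rarest classes, se+ ss+ st+ and se ss st, are the double crossovers. Comparing them with the parentals, only the st allele has switched, so st is the middle locus and the order is se – st – ss.
Crossovers in the se–st interval produce the single-crossover classes se ss+ st and se+ ss st+ (189 + 159 = 348) plus the double crossovers (51).
RF(se–st) = (348 + 51) / 2217 = 399/2217 = 0.1800 → 18.0 map units.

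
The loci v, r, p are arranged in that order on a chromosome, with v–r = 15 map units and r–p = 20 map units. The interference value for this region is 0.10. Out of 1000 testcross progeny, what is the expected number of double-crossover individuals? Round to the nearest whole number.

27

Map distances give recombination frequencies of 0.150 and 0.200 for the two intervals.
With interference 0.10 (so coincidence = 0.90), expected double-crossover frequency = 0.150 × 0.200 × 0.90 = 0.02700.
Expected number = 0.02700 × 1000 = 27.00 ≈ 27.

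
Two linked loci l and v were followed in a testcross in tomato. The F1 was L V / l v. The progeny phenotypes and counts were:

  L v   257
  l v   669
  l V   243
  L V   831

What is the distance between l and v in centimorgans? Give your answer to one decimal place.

25.0 centimorgans

The recombinant classes are L v and l V: 257 + 243 = 500.
Recombination frequency = 500/2000 = 0.2500 ≈ 25.0%, i.e. 25.0 centimorgans.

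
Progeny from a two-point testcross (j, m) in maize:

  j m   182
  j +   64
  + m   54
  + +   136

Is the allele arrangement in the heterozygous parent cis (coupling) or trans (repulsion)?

cis

The two most frequent classes are + + (136) and j m (182); these are the parental (non-recombinant) types.
So the F1 carried + + on one chromosome and j m on the other — the recessive alleles are on the same chromosome (cis / coupling).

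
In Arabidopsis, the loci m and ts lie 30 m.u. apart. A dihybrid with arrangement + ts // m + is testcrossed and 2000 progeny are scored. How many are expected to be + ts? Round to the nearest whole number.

700

A map distance of 30 m.u. corresponds to a recombination frequency of 0.300.
The F1 is + ts / m +, so + ts is a parental gamete class with expected frequency (1 − r)/2 = 0.700/2 = 0.3500.
Expected number = 0.3500 × 2000 = 700.00 ≈ 700.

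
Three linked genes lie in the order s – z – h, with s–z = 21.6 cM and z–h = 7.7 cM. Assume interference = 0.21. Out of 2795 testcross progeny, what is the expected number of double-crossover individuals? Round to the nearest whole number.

37

Map distances give recombination frequencies of 0.216 and 0.077 for the two intervals.
With interference 0.21 (so coincidence = 0.79), expected double-crossover frequency = 0.216 × 0.077 × 0.79 = 0.01314.
Expected number = 0.01314 × 2795 = 36.72 ≈ 37.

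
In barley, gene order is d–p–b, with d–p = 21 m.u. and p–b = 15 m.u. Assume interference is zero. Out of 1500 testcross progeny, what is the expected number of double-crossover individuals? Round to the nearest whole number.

47

Map distances give recombination frequencies of 0.210 and 0.150 for the two intervals.
With no interference, expected double-crossover frequency = 0.210 × 0.150 = 0.03150.
Expected number = 0.03150 × 1500 = 47.25 ≈ 47.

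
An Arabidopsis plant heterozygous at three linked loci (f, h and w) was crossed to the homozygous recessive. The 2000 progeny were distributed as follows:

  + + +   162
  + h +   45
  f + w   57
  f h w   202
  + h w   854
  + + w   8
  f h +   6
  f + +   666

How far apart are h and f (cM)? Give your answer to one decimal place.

18.9 cM

The two most frequent reciprocal classes, f + + and + h w, are the parental types, so the F1 was f + + / + h w.
The two rarest classes, f h + and + + w, are the double crossovers. Comparing them with the parentals, only the h allele has switched, so h is the middle locus and the order is f – h – w.
Crossovers in the f–h interval produce the single-crossover classes + + + and f h w (162 + 202 = 364) plus the double crossovers (14).
RF(f–h) = (364 + 14) / 2000 = 378/2000 = 0.1890 → 18.9 cM.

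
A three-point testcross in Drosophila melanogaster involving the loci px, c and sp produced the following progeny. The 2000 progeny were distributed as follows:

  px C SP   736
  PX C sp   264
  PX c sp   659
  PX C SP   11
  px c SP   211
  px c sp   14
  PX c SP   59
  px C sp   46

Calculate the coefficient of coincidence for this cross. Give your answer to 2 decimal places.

The two most frequent reciprocal classes, px C SP and PX c sp, are the parental types, so the F1 was px C SP / PX c sp.
The two rarest classes, PX C SP and px c sp, are the double crossovers. Comparing them with the parentals, only the px allele has switched, so px is the middle locus and the order is sp – px – c.
sp–px: (105 + 25)/2000 = 0.0650; px–c: (475 + 25)/2000 = 0.2500.
Expected DCO frequency = 0.0650 × 0.2500 ≈ 0.01625; observed = 25/2000 ≈ 0.01250.
Coefficient of coincidence = 0.01250/0.01625 ≈ 0.77.

0.77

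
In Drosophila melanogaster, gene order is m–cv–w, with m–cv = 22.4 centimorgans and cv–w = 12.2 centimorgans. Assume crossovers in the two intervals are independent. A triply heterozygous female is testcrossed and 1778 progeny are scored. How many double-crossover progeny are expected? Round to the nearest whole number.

Map distances give recombination frequencies of 0.224 and 0.122 for the two intervals.
With no interference, expected double-crossover frequency = 0.224 × 0.122 = 0.02733.
Expected number = 0.02733 × 1778 = 48.59 ≈ 49.

49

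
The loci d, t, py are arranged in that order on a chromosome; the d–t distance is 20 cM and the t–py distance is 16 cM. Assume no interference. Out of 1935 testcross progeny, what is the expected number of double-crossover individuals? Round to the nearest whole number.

Map distances give recombination frequencies of 0.200 and 0.160 for the two intervals.
With no interference, expected double-crossover frequency = 0.200 × 0.160 = 0.03200.
Expected number = 0.03200 × 1935 = 61.92 ≈ 62.

62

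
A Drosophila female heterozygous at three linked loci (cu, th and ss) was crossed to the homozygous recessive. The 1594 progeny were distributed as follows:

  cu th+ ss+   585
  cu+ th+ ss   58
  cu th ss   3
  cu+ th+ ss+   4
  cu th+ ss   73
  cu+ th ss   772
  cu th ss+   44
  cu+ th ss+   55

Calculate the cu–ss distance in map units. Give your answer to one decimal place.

The two most frequent reciprocal classes, cu+ th ss and cu th+ ss+, are the parental types, so the F1 was cu+ th ss / cu th+ ss+.
The two rarest classes, cu th ss and cu+ th+ ss+, are the double crossovers. Comparing them with the parentals, only the cu allele has switched, so cu is the middle locus and the order is ss – cu – th.
Crossovers in the ss–cu interval produce the single-crossover classes cu+ th ss+ and cu th+ ss (55 + 73 = 128) plus the double crossovers (7).
RF(ss–cu) = (128 + 7) / 1594 = 135/1594 = 0.0847 → 8.5 map units.

8.5 map units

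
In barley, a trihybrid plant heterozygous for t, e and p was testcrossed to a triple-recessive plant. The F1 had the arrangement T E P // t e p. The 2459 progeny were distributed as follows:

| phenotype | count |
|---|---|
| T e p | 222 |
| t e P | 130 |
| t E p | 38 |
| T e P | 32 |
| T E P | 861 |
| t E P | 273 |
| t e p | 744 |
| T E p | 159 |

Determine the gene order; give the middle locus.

e

The two rarest classes, T e P and t E p, are the double crossovers. Comparing them with the parentals, only the e allele has switched, so e is the middle locus and the order is t – e – p.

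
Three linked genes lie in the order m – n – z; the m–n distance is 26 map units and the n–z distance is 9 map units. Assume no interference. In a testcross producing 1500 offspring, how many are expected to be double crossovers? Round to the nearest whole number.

Map distances give recombination frequencies of 0.260 and 0.090 for the two intervals.
With no interference, expected double-crossover frequency = 0.260 × 0.090 = 0.02340.
Expected number = 0.02340 × 1500 = 35.10 ≈ 35.

35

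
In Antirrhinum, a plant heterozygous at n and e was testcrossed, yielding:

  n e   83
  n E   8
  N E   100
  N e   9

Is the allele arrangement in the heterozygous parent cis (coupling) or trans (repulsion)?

The two most frequent classes are N E (100) and n e (83); these are the parental (non-recombinant) types.
So the F1 carried N E on one chromosome and n e on the other — the recessive alleles are on the same chromosome (cis / coupling).

cis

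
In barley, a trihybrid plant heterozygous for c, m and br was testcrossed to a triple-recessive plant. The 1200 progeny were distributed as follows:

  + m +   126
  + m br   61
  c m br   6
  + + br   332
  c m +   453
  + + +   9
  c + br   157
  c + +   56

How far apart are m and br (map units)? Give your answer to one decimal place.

11.0 map units

The two most frequent reciprocal classes, + + br and c m +, are the parental types, so the F1 was + + br / c m +.
The two rarest classes, + + + and c m br, are the double crossovers. Comparing them with the parentals, only the br allele has switched, so br is the middle locus and the order is m – br – c.
Crossovers in the m–br interval produce the single-crossover classes + m br and c + + (61 + 56 = 117) plus the double crossovers (15).
RF(m–br) = (117 + 15) / 1200 = 132/1200 = 0.1100 → 11.0 map units.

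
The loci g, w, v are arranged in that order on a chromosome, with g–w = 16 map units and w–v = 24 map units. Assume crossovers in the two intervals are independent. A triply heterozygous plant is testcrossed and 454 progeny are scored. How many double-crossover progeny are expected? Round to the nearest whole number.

17

Map distances give recombination frequencies of 0.160 and 0.240 for the two intervals.
With no interference, expected double-crossover frequency = 0.160 × 0.240 = 0.03840.
Expected number = 0.03840 × 454 = 17.43 ≈ 17.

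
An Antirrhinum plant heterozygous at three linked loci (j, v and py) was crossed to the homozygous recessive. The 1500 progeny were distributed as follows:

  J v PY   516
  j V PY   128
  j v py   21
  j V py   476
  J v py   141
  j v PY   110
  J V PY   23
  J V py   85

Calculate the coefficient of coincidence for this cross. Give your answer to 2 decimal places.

0.88

The two most frequent reciprocal classes, J v PY and j V py, are the parental types, so the F1 was J v PY / j V py.
The two rarest classes, J V PY and j v py, are the double crossovers. Comparing them with the parentals, only the v allele has switched, so v is the middle locus and the order is j – v – py.
j–v: (195 + 44)/1500 = 0.1593; v–py: (269 + 44)/1500 = 0.2087.
Expected DCO frequency = 0.1593 × 0.2087 ≈ 0.03325; observed = 44/1500 ≈ 0.02933.
Coefficient of coincidence = 0.02933/0.03325 ≈ 0.88.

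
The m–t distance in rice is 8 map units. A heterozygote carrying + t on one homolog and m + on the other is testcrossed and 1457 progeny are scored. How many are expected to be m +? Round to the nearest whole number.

670

A map distance of 8 map units corresponds to a recombination frequency of 0.080.
The F1 is + t / m +, so m + is a parental gamete class with expected frequency (1 − r)/2 = 0.920/2 = 0.4600.
Expected number = 0.4600 × 1457 = 670.22 ≈ 670.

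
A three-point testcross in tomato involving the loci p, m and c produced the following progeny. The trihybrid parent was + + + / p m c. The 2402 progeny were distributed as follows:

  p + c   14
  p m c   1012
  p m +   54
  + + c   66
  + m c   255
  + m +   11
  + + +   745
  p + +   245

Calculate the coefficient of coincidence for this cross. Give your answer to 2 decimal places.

0.79

The two rarest classes, + m + and p + c, are the double crossovers. Comparing them with the parentals, only the m allele has switched, so m is the middle locus and the order is p – m – c.
p–m: (500 + 25)/2402 = 0.2186; m–c: (120 + 25)/2402 = 0.0604.
Expected DCO frequency = 0.2186 × 0.0604 ≈ 0.01320; observed = 25/2402 ≈ 0.01041.
Coefficient of coincidence = 0.01041/0.01320 ≈ 0.79.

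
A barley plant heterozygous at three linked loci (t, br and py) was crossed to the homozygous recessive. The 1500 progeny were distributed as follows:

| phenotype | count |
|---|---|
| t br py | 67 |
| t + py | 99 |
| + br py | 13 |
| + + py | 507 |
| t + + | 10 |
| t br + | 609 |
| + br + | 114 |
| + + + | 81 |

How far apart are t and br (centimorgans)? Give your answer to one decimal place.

15.7 centimorgans

The two most frequent reciprocal classes, + + py and t br +, are the parental types, so the F1 was + + py / t br +.
The two rarest classes, + br py and t + +, are the double crossovers. Comparing them with the parentals, only the br allele has switched, so br is the middle locus and the order is t – br – py.
Crossovers in the t–br interval produce the single-crossover classes t + py and + br + (99 + 114 = 213) plus the double crossovers (23).
RF(t–br) = (213 + 23) / 1500 = 236/1500 = 0.1573 → 15.7 centimorgans.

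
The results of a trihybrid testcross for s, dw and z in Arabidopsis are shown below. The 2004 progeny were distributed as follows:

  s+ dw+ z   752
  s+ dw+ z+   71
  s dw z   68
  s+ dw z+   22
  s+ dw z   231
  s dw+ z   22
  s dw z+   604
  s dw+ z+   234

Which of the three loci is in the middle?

The two most frequent reciprocal classes, s+ dw+ z and s dw z+, are the parental types, so the F1 was s+ dw+ z / s dw z+.
The two rarest classes, s dw+ z and s+ dw z+, are the double crossovers. Comparing them with the parentals, only the s allele has switched, so s is the middle locus and the order is dw – s – z.

s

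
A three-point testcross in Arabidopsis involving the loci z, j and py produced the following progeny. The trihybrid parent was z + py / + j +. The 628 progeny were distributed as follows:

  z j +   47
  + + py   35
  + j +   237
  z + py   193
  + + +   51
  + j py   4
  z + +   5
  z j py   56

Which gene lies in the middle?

The two rarest classes, z + + and + j py, are the double crossovers. Comparing them with the parentals, only the py allele has switched, so py is the middle locus and the order is j – py – z.

py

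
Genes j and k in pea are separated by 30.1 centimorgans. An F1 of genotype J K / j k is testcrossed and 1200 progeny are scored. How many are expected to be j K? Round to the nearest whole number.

A map distance of 30.1 centimorgans corresponds to a recombination frequency of 0.301.
The F1 is J K / j k, so j K is a recombinant gamete class with expected frequency r/2 = 0.301/2 = 0.1505.
Expected number = 0.1505 × 1200 = 180.60 ≈ 181.

181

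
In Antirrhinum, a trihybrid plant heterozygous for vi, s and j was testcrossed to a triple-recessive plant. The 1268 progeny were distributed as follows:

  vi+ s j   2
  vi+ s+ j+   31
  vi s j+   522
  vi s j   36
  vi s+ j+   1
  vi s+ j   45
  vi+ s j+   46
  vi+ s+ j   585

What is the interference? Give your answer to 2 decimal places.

0.42

The two most frequent reciprocal classes, vi+ s+ j and vi s j+, are the parental types, so the F1 was vi+ s+ j / vi s j+.
The two rarest classes, vi+ s j and vi s+ j+, are the double crossovers. Comparing them with the parentals, only the s allele has switched, so s is the middle locus and the order is vi – s – j.
vi–s: (91 + 3)/1268 = 0.0741; s–j: (67 + 3)/1268 = 0.0552.
Expected DCO frequency = 0.0741 × 0.0552 ≈ 0.00409; observed = 3/1268 ≈ 0.00237.
Coefficient of coincidence = 0.00237/0.00409 ≈ 0.58; interference = 1 − 0.58 = 0.42.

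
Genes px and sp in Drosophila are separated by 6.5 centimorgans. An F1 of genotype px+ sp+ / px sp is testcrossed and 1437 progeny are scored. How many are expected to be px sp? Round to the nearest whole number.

A map distance of 6.5 centimorgans corresponds to a recombination frequency of 0.065.
The F1 is px+ sp+ / px sp, so px sp is a parental gamete class with expected frequency (1 − r)/2 = 0.935/2 = 0.4675.
Expected number = 0.4675 × 1437 = 671.80 ≈ 672.

672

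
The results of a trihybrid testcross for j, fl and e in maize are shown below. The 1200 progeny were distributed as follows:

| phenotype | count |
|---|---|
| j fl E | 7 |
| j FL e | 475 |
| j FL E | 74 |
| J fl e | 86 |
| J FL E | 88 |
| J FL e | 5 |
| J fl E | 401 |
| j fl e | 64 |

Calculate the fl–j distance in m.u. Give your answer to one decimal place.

The two most frequent reciprocal classes, J fl E and j FL e, are the parental types, so the F1 was J fl E / j FL e.
The two rarest classes, j fl E and J FL e, are the double crossovers. Comparing them with the parentals, only the j allele has switched, so j is the middle locus and the order is e – j – fl.
Crossovers in the j–fl interval produce the single-crossover classes J FL E and j fl e (88 + 64 = 152) plus the double crossovers (12).
RF(j–fl) = (152 + 12) / 1200 = 164/1200 = 0.1367 → 13.7 m.u.

13.7 m.u.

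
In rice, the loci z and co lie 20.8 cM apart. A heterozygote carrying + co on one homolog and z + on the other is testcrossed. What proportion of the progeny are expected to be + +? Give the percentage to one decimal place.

10.4%

A map distance of 20.8 cM corresponds to a recombination frequency of 0.208.
The F1 is + co / z +, so + + is a recombinant gamete class with expected frequency r/2 = 0.208/2 = 0.1040.
That is 0.1040 = 10.4% of the progeny.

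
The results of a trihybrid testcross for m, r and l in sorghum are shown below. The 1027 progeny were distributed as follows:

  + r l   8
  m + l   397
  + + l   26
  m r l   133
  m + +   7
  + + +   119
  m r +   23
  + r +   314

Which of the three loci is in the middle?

The two most frequent reciprocal classes, + r + and m + l, are the parental types, so the F1 was + r + / m + l.
The two rarest classes, + r l and m + +, are the double crossovers. Comparing them with the parentals, only the l allele has switched, so l is the middle locus and the order is m – l – r.

l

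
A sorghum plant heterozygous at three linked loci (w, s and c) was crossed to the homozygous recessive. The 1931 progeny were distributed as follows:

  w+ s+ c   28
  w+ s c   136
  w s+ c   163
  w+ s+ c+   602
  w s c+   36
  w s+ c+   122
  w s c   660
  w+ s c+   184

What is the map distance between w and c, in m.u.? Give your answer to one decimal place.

16.7 m.u.

The two most frequent reciprocal classes, w s c and w+ s+ c+, are the parental types, so the F1 was w s c / w+ s+ c+.
The two rarest classes, w s c+ and w+ s+ c, are the double crossovers. Comparing them with the parentals, only the c allele has switched, so c is the middle locus and the order is w – c – s.
Crossovers in the w–c interval produce the single-crossover classes w+ s c and w s+ c+ (136 + 122 = 258) plus the double crossovers (64).
RF(w–c) = (258 + 64) / 1931 = 322/1931 = 0.1668 → 16.7 m.u.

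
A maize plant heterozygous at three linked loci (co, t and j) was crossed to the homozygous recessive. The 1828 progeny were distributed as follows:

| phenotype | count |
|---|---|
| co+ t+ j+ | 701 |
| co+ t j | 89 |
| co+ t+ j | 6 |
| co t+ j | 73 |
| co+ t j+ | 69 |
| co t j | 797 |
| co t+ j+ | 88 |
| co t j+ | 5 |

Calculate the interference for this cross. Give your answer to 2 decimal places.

0.30

The two most frequent reciprocal classes, co+ t+ j+ and co t j, are the parental types, so the F1 was co+ t+ j+ / co t j.
The two rarest classes, co+ t+ j and co t j+, are the double crossovers. Comparing them with the parentals, only the j allele has switched, so j is the middle locus and the order is t – j – co.
t–j: (142 + 11)/1828 = 0.0837; j–co: (177 + 11)/1828 = 0.1028.
Expected DCO frequency = 0.0837 × 0.1028 ≈ 0.00860; observed = 11/1828 ≈ 0.00602.
Coefficient of coincidence = 0.00602/0.00860 ≈ 0.70; interference = 1 − 0.70 = 0.30.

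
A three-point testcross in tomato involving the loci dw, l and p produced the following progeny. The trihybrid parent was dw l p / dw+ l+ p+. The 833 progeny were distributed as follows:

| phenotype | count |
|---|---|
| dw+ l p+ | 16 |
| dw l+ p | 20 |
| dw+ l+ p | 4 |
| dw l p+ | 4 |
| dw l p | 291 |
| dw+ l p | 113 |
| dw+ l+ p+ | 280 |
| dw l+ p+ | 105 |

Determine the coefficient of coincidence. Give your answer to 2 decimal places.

The two rarest classes, dw l p+ and dw+ l+ p, are the double crossovers. Comparing them with the parentals, only the p allele has switched, so p is the middle locus and the order is dw – p – l.
dw–p: (218 + 8)/833 = 0.2713; p–l: (36 + 8)/833 = 0.0528.
Expected DCO frequency = 0.2713 × 0.0528 ≈ 0.01432; observed = 8/833 ≈ 0.00960.
Coefficient of coincidence = 0.00960/0.01432 ≈ 0.67.

0.67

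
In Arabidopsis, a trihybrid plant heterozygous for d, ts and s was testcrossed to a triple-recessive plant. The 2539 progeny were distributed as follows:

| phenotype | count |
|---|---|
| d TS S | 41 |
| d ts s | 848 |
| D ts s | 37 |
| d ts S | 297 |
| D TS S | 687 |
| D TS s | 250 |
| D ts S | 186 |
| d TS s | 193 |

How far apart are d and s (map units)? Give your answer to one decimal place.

The two most frequent reciprocal classes, D TS S and d ts s, are the parental types, so the F1 was D TS S / d ts s.
The two rarest classes, d TS S and D ts s, are the double crossovers. Comparing them with the parentals, only the d allele has switched, so d is the middle locus and the order is s – d – ts.
Crossovers in the s–d interval produce the single-crossover classes D TS s and d ts S (250 + 297 = 547) plus the double crossovers (78).
RF(s–d) = (547 + 78) / 2539 = 625/2539 = 0.2462 → 24.6 map units.

24.6 map units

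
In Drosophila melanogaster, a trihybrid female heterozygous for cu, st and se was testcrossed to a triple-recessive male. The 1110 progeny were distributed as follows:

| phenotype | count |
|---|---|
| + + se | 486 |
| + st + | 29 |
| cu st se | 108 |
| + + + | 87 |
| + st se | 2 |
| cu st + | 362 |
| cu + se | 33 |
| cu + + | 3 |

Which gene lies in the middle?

st

The two most frequent reciprocal classes, + + se and cu st +, are the parental types, so the F1 was + + se / cu st +.
The two rarest classes, + st se and cu + +, are the double crossovers. Comparing them with the parentals, only the st allele has switched, so st is the middle locus and the order is se – st – cu.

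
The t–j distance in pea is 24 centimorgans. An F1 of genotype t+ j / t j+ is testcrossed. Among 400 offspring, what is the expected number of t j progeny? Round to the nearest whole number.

48

A map distance of 24 centimorgans corresponds to a recombination frequency of 0.240.
The F1 is t+ j / t j+, so t j is a recombinant gamete class with expected frequency r/2 = 0.240/2 = 0.1200.
Expected number = 0.1200 × 400 = 48.00 ≈ 48.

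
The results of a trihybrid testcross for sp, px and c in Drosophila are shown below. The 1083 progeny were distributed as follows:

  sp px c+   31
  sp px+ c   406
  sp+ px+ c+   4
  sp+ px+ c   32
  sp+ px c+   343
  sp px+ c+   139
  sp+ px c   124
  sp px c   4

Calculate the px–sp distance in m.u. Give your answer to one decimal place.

6.6 m.u.

The two most frequent reciprocal classes, sp px+ c and sp+ px c+, are the parental types, so the F1 was sp px+ c / sp+ px c+.
The two rarest classes, sp px c and sp+ px+ c+, are the double crossovers. Comparing them with the parentals, only the px allele has switched, so px is the middle locus and the order is sp – px – c.
Crossovers in the sp–px interval produce the single-crossover classes sp+ px+ c and sp px c+ (32 + 31 = 63) plus the double crossovers (8).
RF(sp–px) = (63 + 8) / 1083 = 71/1083 = 0.0656 → 6.6 m.u.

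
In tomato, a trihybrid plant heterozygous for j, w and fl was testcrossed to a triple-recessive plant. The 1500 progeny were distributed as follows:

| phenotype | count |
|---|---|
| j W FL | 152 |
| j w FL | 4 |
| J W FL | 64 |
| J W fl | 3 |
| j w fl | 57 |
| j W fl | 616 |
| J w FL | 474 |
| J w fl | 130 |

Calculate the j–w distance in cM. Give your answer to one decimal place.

The two most frequent reciprocal classes, j W fl and J w FL, are the parental types, so the F1 was j W fl / J w FL.
The two rarest classes, J W fl and j w FL, are the double crossovers. Comparing them with the parentals, only the j allele has switched, so j is the middle locus and the order is w – j – fl.
Crossovers in the w–j interval produce the single-crossover classes j w fl and J W FL (57 + 64 = 121) plus the double crossovers (7).
RF(w–j) = (121 + 7) / 1500 = 128/1500 = 0.0853 → 8.5 cM.

8.5 cM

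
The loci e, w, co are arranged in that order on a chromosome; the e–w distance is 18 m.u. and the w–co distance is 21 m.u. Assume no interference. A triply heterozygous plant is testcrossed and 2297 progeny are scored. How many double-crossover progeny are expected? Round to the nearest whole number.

87

Map distances give recombination frequencies of 0.180 and 0.210 for the two intervals.
With no interference, expected double-crossover frequency = 0.180 × 0.210 = 0.03780.
Expected number = 0.03780 × 2297 = 86.83 ≈ 87.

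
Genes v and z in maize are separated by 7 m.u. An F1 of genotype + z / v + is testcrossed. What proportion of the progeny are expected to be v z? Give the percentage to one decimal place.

3.5%

A map distance of 7 m.u. corresponds to a recombination frequency of 0.070.
The F1 is + z / v +, so v z is a recombinant gamete class with expected frequency r/2 = 0.070/2 = 0.0350.
That is 0.0350 = 3.5% of the progeny.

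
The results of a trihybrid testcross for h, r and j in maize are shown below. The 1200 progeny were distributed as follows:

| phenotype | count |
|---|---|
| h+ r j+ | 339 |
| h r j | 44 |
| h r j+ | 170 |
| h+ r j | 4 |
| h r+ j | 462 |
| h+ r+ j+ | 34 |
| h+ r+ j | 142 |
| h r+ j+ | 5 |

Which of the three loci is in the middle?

j

The two most frequent reciprocal classes, h+ r j+ and h r+ j, are the parental types, so the F1 was h+ r j+ / h r+ j.
The two rarest classes, h+ r j and h r+ j+, are the double crossovers. Comparing them with the parentals, only the j allele has switched, so j is the middle locus and the order is h – j – r.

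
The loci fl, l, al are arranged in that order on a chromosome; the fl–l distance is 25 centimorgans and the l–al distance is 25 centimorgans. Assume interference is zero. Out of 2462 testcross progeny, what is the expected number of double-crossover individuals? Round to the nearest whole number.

154

Map distances give recombination frequencies of 0.250 and 0.250 for the two intervals.
With no interference, expected double-crossover frequency = 0.250 × 0.250 = 0.06250.
Expected number = 0.06250 × 2462 = 153.88 ≈ 154.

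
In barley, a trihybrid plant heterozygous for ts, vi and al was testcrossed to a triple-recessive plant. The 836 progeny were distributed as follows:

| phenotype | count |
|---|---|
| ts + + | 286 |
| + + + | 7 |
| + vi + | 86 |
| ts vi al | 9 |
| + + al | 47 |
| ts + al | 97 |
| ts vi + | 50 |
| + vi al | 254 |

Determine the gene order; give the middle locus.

ts

The two most frequent reciprocal classes, ts + + and + vi al, are the parental types, so the F1 was ts + + / + vi al.
The two rarest classes, + + + and ts vi al, are the double crossovers. Comparing them with the parentals, only the ts allele has switched, so ts is the middle locus and the order is vi – ts – al.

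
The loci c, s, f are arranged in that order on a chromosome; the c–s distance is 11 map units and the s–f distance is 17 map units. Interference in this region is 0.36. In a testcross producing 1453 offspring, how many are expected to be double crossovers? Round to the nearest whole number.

17

Map distances give recombination frequencies of 0.110 and 0.170 for the two intervals.
With interference 0.36 (so coincidence = 0.64), expected double-crossover frequency = 0.110 × 0.170 × 0.64 = 0.01197.
Expected number = 0.01197 × 1453 = 17.39 ≈ 17.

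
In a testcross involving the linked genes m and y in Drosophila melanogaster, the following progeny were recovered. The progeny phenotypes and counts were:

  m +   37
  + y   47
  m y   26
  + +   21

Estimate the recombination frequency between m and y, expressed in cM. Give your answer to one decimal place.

The two most frequent classes, + y (47) and m + (37), are the parental types, so the F1 was + y / m +.
The recombinant classes are + + and m y: 21 + 26 = 47.
Recombination frequency = 47/131 = 0.3588 ≈ 35.9%, i.e. 35.9 cM.

35.9 cM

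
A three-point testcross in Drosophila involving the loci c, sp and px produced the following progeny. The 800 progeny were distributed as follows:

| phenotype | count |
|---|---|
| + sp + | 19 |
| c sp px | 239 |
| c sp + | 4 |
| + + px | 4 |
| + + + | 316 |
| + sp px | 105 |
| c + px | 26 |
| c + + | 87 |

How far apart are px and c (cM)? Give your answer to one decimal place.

The two most frequent reciprocal classes, c sp px and + + +, are the parental types, so the F1 was c sp px / + + +.
The two rarest classes, c sp + and + + px, are the double crossovers. Comparing them with the parentals, only the px allele has switched, so px is the middle locus and the order is c – px – sp.
Crossovers in the c–px interval produce the single-crossover classes + sp px and c + + (105 + 87 = 192) plus the double crossovers (8).
RF(c–px) = (192 + 8) / 800 = 200/800 = 0.2500 → 25.0 cM.

25.0 cM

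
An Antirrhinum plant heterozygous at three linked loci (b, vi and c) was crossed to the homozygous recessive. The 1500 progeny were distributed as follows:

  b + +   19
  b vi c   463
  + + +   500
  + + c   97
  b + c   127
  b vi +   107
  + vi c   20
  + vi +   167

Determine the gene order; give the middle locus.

The two most frequent reciprocal classes, b vi c and + + +, are the parental types, so the F1 was b vi c / + + +.
The two rarest classes, + vi c and b + +, are the double crossovers. Comparing them with the parentals, only the b allele has switched, so b is the middle locus and the order is c – b – vi.

b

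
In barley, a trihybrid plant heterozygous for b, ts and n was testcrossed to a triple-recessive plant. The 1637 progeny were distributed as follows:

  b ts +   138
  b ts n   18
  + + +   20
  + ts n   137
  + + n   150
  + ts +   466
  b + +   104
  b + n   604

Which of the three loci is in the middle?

ts

The two most frequent reciprocal classes, + ts + and b + n, are the parental types, so the F1 was + ts + / b + n.
The two rarest classes, + + + and b ts n, are the double crossovers. Comparing them with the parentals, only the ts allele has switched, so ts is the middle locus and the order is b – ts – n.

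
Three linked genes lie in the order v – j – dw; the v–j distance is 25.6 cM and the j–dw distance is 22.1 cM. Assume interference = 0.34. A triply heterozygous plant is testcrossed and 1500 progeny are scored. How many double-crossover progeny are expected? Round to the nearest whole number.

56

Map distances give recombination frequencies of 0.256 and 0.221 for the two intervals.
With interference 0.34 (so coincidence = 0.66), expected double-crossover frequency = 0.256 × 0.221 × 0.66 = 0.03734.
Expected number = 0.03734 × 1500 = 56.01 ≈ 56.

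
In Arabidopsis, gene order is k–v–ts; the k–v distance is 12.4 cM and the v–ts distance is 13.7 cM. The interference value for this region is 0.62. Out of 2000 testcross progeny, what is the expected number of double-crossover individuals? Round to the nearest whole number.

Map distances give recombination frequencies of 0.124 and 0.137 for the two intervals.
With interference 0.62 (so coincidence = 0.38), expected double-crossover frequency = 0.124 × 0.137 × 0.38 = 0.00646.
Expected number = 0.00646 × 2000 = 12.91 ≈ 13.

13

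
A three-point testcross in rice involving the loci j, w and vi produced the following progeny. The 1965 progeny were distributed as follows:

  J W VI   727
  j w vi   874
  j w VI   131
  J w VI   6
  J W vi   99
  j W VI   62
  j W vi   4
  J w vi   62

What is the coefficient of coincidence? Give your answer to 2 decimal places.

The two most frequent reciprocal classes, J W VI and j w vi, are the parental types, so the F1 was J W VI / j w vi.
The two rarest classes, J w VI and j W vi, are the double crossovers. Comparing them with the parentals, only the w allele has switched, so w is the middle locus and the order is j – w – vi.
j–w: (124 + 10)/1965 = 0.0682; w–vi: (230 + 10)/1965 = 0.1221.
Expected DCO frequency = 0.0682 × 0.1221 ≈ 0.00833; observed = 10/1965 ≈ 0.00509.
Coefficient of coincidence = 0.00509/0.00833 ≈ 0.61.

0.61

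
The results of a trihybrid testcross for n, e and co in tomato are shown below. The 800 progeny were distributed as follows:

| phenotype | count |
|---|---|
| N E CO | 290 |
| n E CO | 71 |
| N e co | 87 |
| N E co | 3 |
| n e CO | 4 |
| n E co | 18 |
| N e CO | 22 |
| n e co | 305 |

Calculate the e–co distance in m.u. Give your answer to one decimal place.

5.9 m.u.

The two most frequent reciprocal classes, N E CO and n e co, are the parental types, so the F1 was N E CO / n e co.
The two rarest classes, N E co and n e CO, are the double crossovers. Comparing them with the parentals, only the co allele has switched, so co is the middle locus and the order is n – co – e.
Crossovers in the co–e interval produce the single-crossover classes N e CO and n E co (22 + 18 = 40) plus the double crossovers (7).
RF(co–e) = (40 + 7) / 800 = 47/800 = 0.0587 → 5.9 m.u.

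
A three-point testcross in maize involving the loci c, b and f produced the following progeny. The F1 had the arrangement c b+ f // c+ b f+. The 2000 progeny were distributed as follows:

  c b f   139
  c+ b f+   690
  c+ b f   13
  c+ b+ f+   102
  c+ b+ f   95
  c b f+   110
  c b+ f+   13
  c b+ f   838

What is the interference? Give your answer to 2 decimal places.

The two rarest classes, c b+ f+ and c+ b f, are the double crossovers. Comparing them with the parentals, only the f allele has switched, so f is the middle locus and the order is c – f – b.
c–f: (205 + 26)/2000 = 0.1155; f–b: (241 + 26)/2000 = 0.1335.
Expected DCO frequency = 0.1155 × 0.1335 ≈ 0.01542; observed = 26/2000 ≈ 0.01300.
Coefficient of coincidence = 0.01300/0.01542 ≈ 0.84; interference = 1 − 0.84 = 0.16.

0.16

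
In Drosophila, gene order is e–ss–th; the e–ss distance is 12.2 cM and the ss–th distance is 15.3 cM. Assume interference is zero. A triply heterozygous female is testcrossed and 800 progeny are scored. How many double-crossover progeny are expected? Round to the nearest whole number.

Map distances give recombination frequencies of 0.122 and 0.153 for the two intervals.
With no interference, expected double-crossover frequency = 0.122 × 0.153 = 0.01867.
Expected number = 0.01867 × 800 = 14.93 ≈ 15.

15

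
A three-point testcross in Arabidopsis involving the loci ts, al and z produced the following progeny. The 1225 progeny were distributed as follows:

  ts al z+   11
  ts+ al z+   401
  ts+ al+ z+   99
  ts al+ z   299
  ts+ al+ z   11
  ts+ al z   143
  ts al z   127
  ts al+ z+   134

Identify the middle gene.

The two most frequent reciprocal classes, ts al+ z and ts+ al z+, are the parental types, so the F1 was ts al+ z / ts+ al z+.
The two rarest classes, ts+ al+ z and ts al z+, are the double crossovers. Comparing them with the parentals, only the ts allele has switched, so ts is the middle locus and the order is al – ts – z.

ts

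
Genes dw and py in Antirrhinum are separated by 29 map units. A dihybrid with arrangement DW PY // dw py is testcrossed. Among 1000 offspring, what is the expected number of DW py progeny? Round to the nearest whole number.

A map distance of 29 map units corresponds to a recombination frequency of 0.290.
The F1 is DW PY / dw py, so DW py is a recombinant gamete class with expected frequency r/2 = 0.290/2 = 0.1450.
Expected number = 0.1450 × 1000 = 145.00 ≈ 145.

145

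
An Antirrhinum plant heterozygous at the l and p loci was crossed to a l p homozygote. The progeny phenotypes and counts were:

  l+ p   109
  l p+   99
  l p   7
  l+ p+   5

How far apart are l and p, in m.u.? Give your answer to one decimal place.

5.5 m.u.

The two most frequent classes, l+ p (109) and l p+ (99), are the parental types, so the F1 was l+ p / l p+.
The recombinant classes are l+ p+ and l p: 5 + 7 = 12.
Recombination frequency = 12/220 = 0.0545 ≈ 5.5%, i.e. 5.5 m.u.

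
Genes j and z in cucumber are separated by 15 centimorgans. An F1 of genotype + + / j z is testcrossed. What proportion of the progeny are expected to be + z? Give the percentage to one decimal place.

A map distance of 15 centimorgans corresponds to a recombination frequency of 0.150.
The F1 is + + / j z, so + z is a recombinant gamete class with expected frequency r/2 = 0.150/2 = 0.0750.
That is 0.0750 = 7.5% of the progeny.

7.5%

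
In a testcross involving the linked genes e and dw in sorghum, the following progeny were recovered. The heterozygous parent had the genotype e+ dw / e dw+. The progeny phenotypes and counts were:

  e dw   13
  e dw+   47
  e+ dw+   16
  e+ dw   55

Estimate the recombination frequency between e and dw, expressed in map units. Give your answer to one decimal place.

22.1 map units

The recombinant classes are e+ dw+ and e dw: 16 + 13 = 29.
Recombination frequency = 29/131 = 0.2214 ≈ 22.1%, i.e. 22.1 map units.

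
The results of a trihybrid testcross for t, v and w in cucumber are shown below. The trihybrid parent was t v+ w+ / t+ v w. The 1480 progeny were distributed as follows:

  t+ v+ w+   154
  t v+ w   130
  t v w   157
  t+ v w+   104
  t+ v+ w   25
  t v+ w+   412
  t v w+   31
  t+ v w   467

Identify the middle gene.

v

The two rarest classes, t v w+ and t+ v+ w, are the double crossovers. Comparing them with the parentals, only the v allele has switched, so v is the middle locus and the order is w – v – t.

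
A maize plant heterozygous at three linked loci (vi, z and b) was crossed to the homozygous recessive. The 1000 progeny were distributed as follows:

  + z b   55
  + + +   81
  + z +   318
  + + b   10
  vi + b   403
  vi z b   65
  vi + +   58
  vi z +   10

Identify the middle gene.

The two most frequent reciprocal classes, + z + and vi + b, are the parental types, so the F1 was + z + / vi + b.
The two rarest classes, vi z + and + + b, are the double crossovers. Comparing them with the parentals, only the vi allele has switched, so vi is the middle locus and the order is z – vi – b.

vi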